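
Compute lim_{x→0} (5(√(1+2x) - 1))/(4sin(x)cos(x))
Both numerator and denominator → 0 as x → 0; this is a 0/0 indeterminate form.
Expand each to leading order near x = 0: numerator ~ 5·x, denominator ~ 4·x.
The limit of the ratio is 5/4.

Final answer: 5/4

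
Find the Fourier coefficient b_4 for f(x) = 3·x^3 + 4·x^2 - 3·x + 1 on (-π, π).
b_4 = (1/π) ∫_{-π}^{π} f(x)·sin(4x) dx.
Evaluate the integral (use parity and integration by parts as needed): b_4 = 33/16 - 3·π^2/2.

Final answer: 33/16 - 3·π^2/2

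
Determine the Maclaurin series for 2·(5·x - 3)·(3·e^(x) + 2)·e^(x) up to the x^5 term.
239·x^5/15 + 185·x^4/6 + 44·x^3 + 38·x^2 + 2·x - 30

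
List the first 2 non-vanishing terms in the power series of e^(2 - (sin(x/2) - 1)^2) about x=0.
e·x + e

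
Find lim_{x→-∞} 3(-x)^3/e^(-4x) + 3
The quotient is an ∞/∞ indeterminate form as x → -∞.
Compare growth rates of the dominant terms (exponentials ≫ polynomials ≫ logarithms), or apply L'Hôpital's rule; the quotient → 0.
Adding the constant: 0 + 3 = 3. Limit = 3.

Final answer: 3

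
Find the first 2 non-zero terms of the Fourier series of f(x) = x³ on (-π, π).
(-12 + 2·π^2)·sin(x) + (3/2 - π^2)·sin(2·x)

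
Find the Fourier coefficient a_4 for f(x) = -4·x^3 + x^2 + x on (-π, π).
a_4 = (1/π) ∫_{-π}^{π} f(x)·cos(4x) dx.
Evaluate the integral (use parity and integration by parts as needed): a_4 = 1/4.

Final answer: 1/4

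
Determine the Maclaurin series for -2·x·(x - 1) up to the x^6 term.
-2·x^2 + 2·x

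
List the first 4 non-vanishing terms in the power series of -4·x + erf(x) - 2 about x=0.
x^5/(5·√(π)) - 2·x^3/(3·√(π)) + x·(-4 + 2/√(π)) - 2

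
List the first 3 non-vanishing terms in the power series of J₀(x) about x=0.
x^4/64 - x^2/4 + 1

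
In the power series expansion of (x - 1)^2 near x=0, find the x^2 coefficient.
Expand to order 2: (x - 1)^2 = x^2 - 2·x + 1 + O(x^3).
The coefficient of x^2 is 1.

Final answer: 1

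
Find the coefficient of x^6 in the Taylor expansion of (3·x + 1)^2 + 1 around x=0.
Expand to order 6: (3·x + 1)^2 + 1 = 9·x^2 + 6·x + 2 + O(x^7).
The coefficient of x^6 is 0.

Final answer: 0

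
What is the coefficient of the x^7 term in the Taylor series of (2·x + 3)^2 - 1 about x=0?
Expand to order 7: (2·x + 3)^2 - 1 = 4·x^2 + 12·x + 8 + O(x^8).
The coefficient of x^7 is 0.

Final answer: 0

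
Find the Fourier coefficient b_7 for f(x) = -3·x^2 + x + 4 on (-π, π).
b_7 = (1/π) ∫_{-π}^{π} f(x)·sin(7x) dx.
Evaluate the integral (use parity and integration by parts as needed): b_7 = 2/7.

Final answer: 2/7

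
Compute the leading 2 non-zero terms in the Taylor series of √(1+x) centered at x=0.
x/2 + 1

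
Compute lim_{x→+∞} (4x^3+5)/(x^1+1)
This is an ∞/∞ indeterminate form as x → +∞.
Divide numerator and denominator by x^3 and let the lower-order terms vanish; the numerator's degree 3 exceeds the denominator's degree 1, so the quotient diverges.
Limit = ∞.

Final answer: ∞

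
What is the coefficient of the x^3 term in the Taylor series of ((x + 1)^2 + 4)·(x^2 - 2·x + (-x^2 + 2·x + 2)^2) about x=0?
Expand to order 3: ((x + 1)^2 + 4)·(x^2 - 2·x + (-x^2 + 2·x + 2)^2) = -12·x^3 + 21·x^2 + 38·x + 20 + O(x^4).
The coefficient of x^3 is -12.

Final answer: -12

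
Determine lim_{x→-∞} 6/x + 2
Evaluate the dominant behaviour as x → -∞; each term tends to a finite value or vanishes.
Limit = 2.

Final answer: 2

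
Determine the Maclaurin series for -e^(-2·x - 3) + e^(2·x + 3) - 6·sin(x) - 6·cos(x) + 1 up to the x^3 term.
x^3·(4·e^(-3)/3 + 1 + 4·e^(3)/3) + x^2·(-2·e^(-3) + 3 + 2·e^(3)) + x·(-6 + 2·e^(-3) + 2·e^(3)) - 5 - e^(-3) + e^(3)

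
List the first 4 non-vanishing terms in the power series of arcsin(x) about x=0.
5·x^7/112 + 3·x^5/40 + x^3/6 + x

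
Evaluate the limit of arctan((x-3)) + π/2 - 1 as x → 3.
Direct substitution at x = 3 gives -1 + π/2.

Final answer: -1 + π/2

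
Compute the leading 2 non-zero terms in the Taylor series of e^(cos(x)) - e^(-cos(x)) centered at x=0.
x^2·(-e/2 - e^(-1)/2) - e^(-1) + e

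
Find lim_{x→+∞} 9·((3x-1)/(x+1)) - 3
Evaluate the dominant behaviour as x → +∞; each term tends to a finite value or vanishes.
Limit = 24.

Final answer: 24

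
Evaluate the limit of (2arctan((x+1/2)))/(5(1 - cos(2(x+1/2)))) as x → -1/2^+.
Both numerator and denominator → 0 as x → -1/2^+; this is a 0/0 indeterminate form.
Expand each to leading order near x = -1/2: numerator ~ 2·(x + 1/2), denominator ~ 10·(x + 1/2)^2.
The limit of the ratio is ∞.

Final answer: ∞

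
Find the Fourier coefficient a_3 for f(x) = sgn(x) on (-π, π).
a_3 = (1/π) ∫_{-π}^{π} f(x)·cos(3x) dx.
Evaluate the integral (use parity and integration by parts as needed): a_3 = 0.

Final answer: 0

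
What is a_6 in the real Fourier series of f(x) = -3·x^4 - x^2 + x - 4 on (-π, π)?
a_6 = (1/π) ∫_{-π}^{π} f(x)·cos(6x) dx.
Evaluate the integral (use parity and integration by parts as needed): a_6 = -2·π^2/3.

Final answer: -2·π^2/3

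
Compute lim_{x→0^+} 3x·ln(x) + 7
The product is a 0·∞ indeterminate form at x → 0⁺.
Rewrite the product as 3·ln(x) / x^(-1) and apply L'Hôpital, or use the standard hierarchy x^(-1) ≫ |ln x| as x → 0⁺.
The indeterminate product → 0, so the limit = 7.

Final answer: 7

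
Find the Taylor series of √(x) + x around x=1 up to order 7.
2 + 3·(x - 1)/2 - (x - 1)^2/8 + (x - 1)^3/16 - 5·(x - 1)^4/128 + 7·(x - 1)^5/256 - 21·(x - 1)^6/1024 + 33·(x - 1)^7/2048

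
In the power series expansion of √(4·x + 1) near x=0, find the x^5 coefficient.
Expand to order 5: √(4·x + 1) = 28·x^5 - 10·x^4 + 4·x^3 - 2·x^2 + 2·x + 1 + O(x^6).
The coefficient of x^5 is 28.

Final answer: 28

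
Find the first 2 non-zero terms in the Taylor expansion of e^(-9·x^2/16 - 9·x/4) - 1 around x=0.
63·x^2/32 - 9·x/4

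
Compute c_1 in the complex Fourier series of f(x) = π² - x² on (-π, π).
Compute the real Fourier coefficients first: a_1 = 4, b_1 = 0.
Then c_1 = (a_1 − i·b_1)/2 = 2.

Final answer: 2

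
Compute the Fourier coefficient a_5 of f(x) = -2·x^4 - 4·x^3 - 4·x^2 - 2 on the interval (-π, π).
a_5 = (1/π) ∫_{-π}^{π} f(x)·cos(5x) dx.
Evaluate the integral (use parity and integration by parts as needed): a_5 = 304/625 + 16·π^2/25.

Final answer: 304/625 + 16·π^2/25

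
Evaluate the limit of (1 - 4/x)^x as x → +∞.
As x → +∞: this is the defining limit (1 - 4/x)^x → e^(-4).
Limit = e^(-4).

Final answer: e^(-4)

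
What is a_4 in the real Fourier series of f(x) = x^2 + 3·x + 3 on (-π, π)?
a_4 = (1/π) ∫_{-π}^{π} f(x)·cos(4x) dx.
Evaluate the integral (use parity and integration by parts as needed): a_4 = 1/4.

Final answer: 1/4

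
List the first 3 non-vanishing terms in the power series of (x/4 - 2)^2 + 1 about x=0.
x^2/16 - x + 5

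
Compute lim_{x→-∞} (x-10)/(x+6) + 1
Evaluate the dominant behaviour as x → -∞; each term tends to a finite value or vanishes.
Limit = 2.

Final answer: 2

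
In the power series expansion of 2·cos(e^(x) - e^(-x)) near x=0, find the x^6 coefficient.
8/15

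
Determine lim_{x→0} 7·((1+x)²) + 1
Direct substitution at x = 0 gives 8.

Final answer: 8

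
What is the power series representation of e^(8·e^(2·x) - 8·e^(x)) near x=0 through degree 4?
2119·x^4/3 + 572·x^3/3 + 44·x^2 + 8·x + 1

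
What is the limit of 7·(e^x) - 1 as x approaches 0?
Direct substitution at x = 0 gives 6.

Final answer: 6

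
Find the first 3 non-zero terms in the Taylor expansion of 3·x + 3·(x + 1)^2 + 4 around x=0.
3·x^2 + 9·x + 7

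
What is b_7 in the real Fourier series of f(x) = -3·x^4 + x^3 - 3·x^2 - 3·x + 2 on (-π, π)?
b_7 = (1/π) ∫_{-π}^{π} f(x)·sin(7x) dx.
Evaluate the integral (use parity and integration by parts as needed): b_7 = -306/343 + 2·π^2/7.

Final answer: -306/343 + 2·π^2/7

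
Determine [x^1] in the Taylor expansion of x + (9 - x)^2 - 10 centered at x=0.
Expand to order 1: x + (9 - x)^2 - 10 = 71 - 17·x + O(x^2).
The coefficient of x^1 is -17.

Final answer: -17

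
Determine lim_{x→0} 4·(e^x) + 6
Direct substitution at x = 0 gives 10.

Final answer: 10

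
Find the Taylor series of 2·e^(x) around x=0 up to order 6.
x^6/360 + x^5/60 + x^4/12 + x^3/3 + x^2 + 2·x + 2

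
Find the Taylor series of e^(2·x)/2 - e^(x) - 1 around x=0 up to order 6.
31·x^6/720 + x^5/8 + 7·x^4/24 + x^3/2 + x^2/2 - 3/2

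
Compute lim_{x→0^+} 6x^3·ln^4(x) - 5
The product is a 0·∞ indeterminate form at x → 0⁺.
Rewrite the product as 6·ln^4(x) / x^(-3) and apply L'Hôpital, or use the standard hierarchy x^(-3) ≫ |ln x|^4 as x → 0⁺.
The indeterminate product → 0, so the limit = -5.

Final answer: -5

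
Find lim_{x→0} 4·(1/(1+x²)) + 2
Direct substitution at x = 0 gives 6.

Final answer: 6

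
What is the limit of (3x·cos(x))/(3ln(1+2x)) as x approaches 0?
Both numerator and denominator → 0 as x → 0; this is a 0/0 indeterminate form.
Expand each to leading order near x = 0: numerator ~ 3·x, denominator ~ 6·x.
The limit of the ratio is 1/2.

Final answer: 1/2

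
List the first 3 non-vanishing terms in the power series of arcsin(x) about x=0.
3·x^5/40 + x^3/6 + x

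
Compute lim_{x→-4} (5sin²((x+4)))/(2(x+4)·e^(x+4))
Both numerator and denominator → 0 as x → -4; this is a 0/0 indeterminate form.
Expand each to leading order near x = -4: numerator ~ 5·(x + 4)^2, denominator ~ 2·(x + 4).
The limit of the ratio is 0.

Final answer: 0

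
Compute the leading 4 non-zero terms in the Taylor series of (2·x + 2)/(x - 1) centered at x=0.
-4·x^3 - 4·x^2 - 4·x - 2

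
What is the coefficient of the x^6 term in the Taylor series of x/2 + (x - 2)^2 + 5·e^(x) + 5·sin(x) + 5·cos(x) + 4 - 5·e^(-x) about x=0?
Expand to order 6: x/2 + (x - 2)^2 + 5·e^(x) + 5·sin(x) + 5·cos(x) + 4 - 5·e^(-x) = -x^6/144 + x^5/8 + 5·x^4/24 + 5·x^3/6 - 3·x^2/2 + 23·x/2 + 13 + O(x^7).
The coefficient of x^6 is -1/144.

Final answer: -1/144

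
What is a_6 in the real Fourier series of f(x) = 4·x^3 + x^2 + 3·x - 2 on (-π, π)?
a_6 = (1/π) ∫_{-π}^{π} f(x)·cos(6x) dx.
Evaluate the integral (use parity and integration by parts as needed): a_6 = 1/9.

Final answer: 1/9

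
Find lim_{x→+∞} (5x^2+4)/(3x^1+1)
This is an ∞/∞ indeterminate form as x → +∞.
Divide numerator and denominator by x^2 and let the lower-order terms vanish; the numerator's degree 2 exceeds the denominator's degree 1, so the quotient diverges.
Limit = ∞.

Final answer: ∞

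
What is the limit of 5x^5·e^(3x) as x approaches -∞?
This is a 0·∞ indeterminate form at x → -∞.
Rewrite the product as 5x^5 / e^(-3x) (an ∞/∞ form) and apply L'Hôpital, or use the standard hierarchy e^(3|x|) ≫ |x^5| as x → -∞.
The indeterminate product → 0, so the limit = 0.

Final answer: 0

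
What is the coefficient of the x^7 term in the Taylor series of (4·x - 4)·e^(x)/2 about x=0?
Expand to order 7: (4·x - 4)·e^(x)/2 = x^7/420 + x^6/72 + x^5/15 + x^4/4 + 2·x^3/3 + x^2 - 2 + O(x^8).
The coefficient of x^7 is 1/420.

Final answer: 1/420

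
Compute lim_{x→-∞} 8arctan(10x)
Evaluate the dominant behaviour as x → -∞; each term tends to a finite value or vanishes.
Limit = -4·π.

Final answer: -4·π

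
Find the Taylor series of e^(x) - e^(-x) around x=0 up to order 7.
x^7/2520 + x^5/60 + x^3/3 + 2·x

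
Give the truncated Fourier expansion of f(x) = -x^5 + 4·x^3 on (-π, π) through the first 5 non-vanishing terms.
(-288 - 2·π^4 + 48·π^2)·sin(x) + (-9·π^2 + 27/2 + π^4)·sin(2·x) + (-2·π^4/3 - 224/81 + 112·π^2/27)·sin(3·x) + (-21·π^2/8 + 63/64 + π^4/2)·sin(4·x) + (-2·π^4/5 - 288/625 + 48·π^2/25)·sin(5·x)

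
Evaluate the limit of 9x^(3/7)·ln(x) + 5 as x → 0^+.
The product is a 0·∞ indeterminate form at x → 0⁺.
Rewrite the product as 9·ln(x) / x^(-3/7) and apply L'Hôpital, or use the standard hierarchy x^(-3/7) ≫ |ln x| as x → 0⁺.
The indeterminate product → 0, so the limit = 5.

Final answer: 5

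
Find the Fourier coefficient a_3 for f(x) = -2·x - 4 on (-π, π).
a_3 = (1/π) ∫_{-π}^{π} f(x)·cos(3x) dx.
Evaluate the integral (use parity and integration by parts as needed): a_3 = 0.

Final answer: 0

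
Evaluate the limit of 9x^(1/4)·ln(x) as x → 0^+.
This is a 0·∞ indeterminate form at x → 0⁺.
Rewrite the product as 9·ln(x) / x^(-1/4) and apply L'Hôpital, or use the standard hierarchy x^(-1/4) ≫ |ln x| as x → 0⁺.
The indeterminate product → 0, so the limit = 0.

Final answer: 0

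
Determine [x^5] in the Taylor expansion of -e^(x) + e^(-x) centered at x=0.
Expand to order 5: -e^(x) + e^(-x) = -x^5/60 - x^3/3 - 2·x + O(x^6).
The coefficient of x^5 is -1/60.

Final answer: -1/60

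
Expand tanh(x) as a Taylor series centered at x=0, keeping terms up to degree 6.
2·x^5/15 - x^3/3 + x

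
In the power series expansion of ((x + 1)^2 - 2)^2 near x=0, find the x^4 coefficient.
Expand to order 4: ((x + 1)^2 - 2)^2 = x^4 + 4·x^3 + 2·x^2 - 4·x + 1 + O(x^5).
The coefficient of x^4 is 1.

Final answer: 1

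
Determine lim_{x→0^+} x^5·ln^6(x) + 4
The product is a 0·∞ indeterminate form at x → 0⁺.
Rewrite the product as ln^6(x) / x^(-5) and apply L'Hôpital, or use the standard hierarchy x^(-5) ≫ |ln x|^6 as x → 0⁺.
The indeterminate product → 0, so the limit = 4.

Final answer: 4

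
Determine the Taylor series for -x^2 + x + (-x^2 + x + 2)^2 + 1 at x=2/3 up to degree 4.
499/81 - 49·(x - 2/3)/27 - 16·(x - 2/3)^2/3 + 2·(x - 2/3)^3/3 + (x - 2/3)^4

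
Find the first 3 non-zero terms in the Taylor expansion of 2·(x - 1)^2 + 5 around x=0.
2·x^2 - 4·x + 7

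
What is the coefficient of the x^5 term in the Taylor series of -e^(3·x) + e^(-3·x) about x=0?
Expand to order 5: -e^(3·x) + e^(-3·x) = -81·x^5/20 - 9·x^3 - 6·x + O(x^6).
The coefficient of x^5 is -81/20.

Final answer: -81/20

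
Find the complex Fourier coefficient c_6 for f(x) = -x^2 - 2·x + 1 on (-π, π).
Compute the real Fourier coefficients first: a_6 = -1/9, b_6 = 2/3.
Then c_6 = (a_6 − i·b_6)/2 = -1/18 - i/3.

Final answer: -1/18 - i/3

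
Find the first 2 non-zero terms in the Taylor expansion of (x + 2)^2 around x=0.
4·x + 4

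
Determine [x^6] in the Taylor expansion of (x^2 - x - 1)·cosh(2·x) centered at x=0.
Expand to order 6: (x^2 - x - 1)·cosh(2·x) = 26·x^6/45 - 2·x^5/3 + 4·x^4/3 - 2·x^3 - x^2 - x - 1 + O(x^7).
The coefficient of x^6 is 26/45.

Final answer: 26/45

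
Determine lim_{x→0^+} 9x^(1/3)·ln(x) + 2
The product is a 0·∞ indeterminate form at x → 0⁺.
Rewrite the product as 9·ln(x) / x^(-1/3) and apply L'Hôpital, or use the standard hierarchy x^(-1/3) ≫ |ln x| as x → 0⁺.
The indeterminate product → 0, so the limit = 2.

Final answer: 2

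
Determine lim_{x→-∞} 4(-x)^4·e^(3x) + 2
The product is a 0·∞ indeterminate form at x → -∞.
Rewrite the product as 4(-x)^4 / e^(-3x) (an ∞/∞ form) and apply L'Hôpital, or use the standard hierarchy e^(3|x|) ≫ |(-x)^4| as x → -∞.
The indeterminate product → 0, so the limit = 2.

Final answer: 2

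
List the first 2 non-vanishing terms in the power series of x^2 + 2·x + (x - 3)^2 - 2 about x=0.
7 - 4·x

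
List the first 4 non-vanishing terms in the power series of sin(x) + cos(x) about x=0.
-x^3/6 - x^2/2 + x + 1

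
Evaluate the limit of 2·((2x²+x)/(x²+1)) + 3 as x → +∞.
Evaluate the dominant behaviour as x → +∞; each term tends to a finite value or vanishes.
Limit = 7.

Final answer: 7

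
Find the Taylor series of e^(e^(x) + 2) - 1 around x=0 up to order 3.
5·x^3·e^(3)/6 + x^2·e^(3) + x·e^(3) - 1 + e^(3)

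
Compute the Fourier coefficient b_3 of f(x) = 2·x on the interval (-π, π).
b_3 = (1/π) ∫_{-π}^{π} f(x)·sin(3x) dx.
Evaluate the integral (use parity and integration by parts as needed): b_3 = 4/3.

Final answer: 4/3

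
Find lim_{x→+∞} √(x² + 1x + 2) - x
This is an ∞ − ∞ indeterminate form.
Multiply and divide by the conjugate √(x²+1x + 2) + x; the x² terms cancel, leaving (1x + 2)/(√(x²+1x + 2)+x) → 1/2.
Limit = 1/2.

Final answer: 1/2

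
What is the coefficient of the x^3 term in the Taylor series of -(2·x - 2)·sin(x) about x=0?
Expand to order 3: -(2·x - 2)·sin(x) = -x^3/3 - 2·x^2 + 2·x + O(x^4).
The coefficient of x^3 is -1/3.

Final answer: -1/3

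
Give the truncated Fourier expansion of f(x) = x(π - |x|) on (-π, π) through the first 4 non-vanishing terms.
8·sin(x)/π + 8·sin(3·x)/(27·π) + 8·sin(5·x)/(125·π) + 8·sin(7·x)/(343·π)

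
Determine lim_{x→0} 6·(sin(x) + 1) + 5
Direct substitution at x = 0 gives 11.

Final answer: 11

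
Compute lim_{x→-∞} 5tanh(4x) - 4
Evaluate the dominant behaviour as x → -∞; each term tends to a finite value or vanishes.
Limit = -9.

Final answer: -9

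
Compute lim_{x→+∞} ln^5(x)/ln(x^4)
This is an ∞/∞ indeterminate form as x → +∞.
Write ln(x^4) = 4·ln(x), reducing the quotient to ln^4(x)/4 → ∞.
Limit = ∞.

Final answer: ∞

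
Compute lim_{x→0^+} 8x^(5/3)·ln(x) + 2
The product is a 0·∞ indeterminate form at x → 0⁺.
Rewrite the product as 8·ln(x) / x^(-5/3) and apply L'Hôpital, or use the standard hierarchy x^(-5/3) ≫ |ln x| as x → 0⁺.
The indeterminate product → 0, so the limit = 2.

Final answer: 2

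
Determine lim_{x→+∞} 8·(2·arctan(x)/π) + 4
Evaluate the dominant behaviour as x → +∞; each term tends to a finite value or vanishes.
Limit = 12.

Final answer: 12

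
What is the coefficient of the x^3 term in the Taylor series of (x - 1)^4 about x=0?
Expand to order 3: (x - 1)^4 = -4·x^3 + 6·x^2 - 4·x + 1 + O(x^4).
The coefficient of x^3 is -4.

Final answer: -4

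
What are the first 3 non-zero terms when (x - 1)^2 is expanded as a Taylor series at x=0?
x^2 - 2·x + 1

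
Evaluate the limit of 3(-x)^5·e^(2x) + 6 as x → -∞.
The product is a 0·∞ indeterminate form at x → -∞.
Rewrite the product as 3(-x)^5 / e^(-2x) (an ∞/∞ form) and apply L'Hôpital, or use the standard hierarchy e^(2|x|) ≫ |(-x)^5| as x → -∞.
The indeterminate product → 0, so the limit = 6.

Final answer: 6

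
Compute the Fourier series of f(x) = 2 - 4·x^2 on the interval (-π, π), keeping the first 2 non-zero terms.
16·cos(x) - 4·π^2/3 + 2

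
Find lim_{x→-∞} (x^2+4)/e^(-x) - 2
The quotient is an ∞/∞ indeterminate form as x → -∞.
Compare growth rates of the dominant terms (exponentials ≫ polynomials ≫ logarithms), or apply L'Hôpital's rule; the quotient → 0.
Adding the constant: 0 - 2 = -2. Limit = -2.

Final answer: -2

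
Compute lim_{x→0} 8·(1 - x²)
Direct substitution at x = 0 gives 8.

Final answer: 8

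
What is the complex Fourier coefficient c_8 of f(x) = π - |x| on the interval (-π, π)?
Compute the real Fourier coefficients first: a_8 = 0, b_8 = 0.
Then c_8 = (a_8 − i·b_8)/2 = 0.

Final answer: 0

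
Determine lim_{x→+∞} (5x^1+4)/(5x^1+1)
This is an ∞/∞ indeterminate form as x → +∞.
Divide numerator and denominator by x and let the lower-order terms vanish; the leading terms give 5/5 = 1.
Limit = 1.

Final answer: 1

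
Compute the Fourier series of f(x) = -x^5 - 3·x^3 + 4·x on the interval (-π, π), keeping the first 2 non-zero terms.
(-196 - 2·π^4 + 34·π^2)·sin(x) + (-2·π^2 - 1 + π^4)·sin(2·x)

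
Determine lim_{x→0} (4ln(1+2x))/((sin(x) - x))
Both numerator and denominator → 0 as x → 0; this is a 0/0 indeterminate form.
Expand each to leading order near x = 0: numerator ~ 8·x, denominator ~ -x^3/6.
The limit of the ratio is -∞.

Final answer: -∞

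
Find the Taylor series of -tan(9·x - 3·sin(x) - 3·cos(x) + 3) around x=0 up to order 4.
-431·x^4/8 - 145·x^3/2 - 3·x^2/2 - 6·x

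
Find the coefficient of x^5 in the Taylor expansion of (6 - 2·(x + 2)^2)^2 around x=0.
Expand to order 5: (6 - 2·(x + 2)^2)^2 = 4·x^4 + 32·x^3 + 72·x^2 + 32·x + 4 + O(x^6).
The coefficient of x^5 is 0.

Final answer: 0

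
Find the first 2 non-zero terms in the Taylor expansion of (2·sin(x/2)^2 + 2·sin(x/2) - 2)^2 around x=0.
4 - 4·x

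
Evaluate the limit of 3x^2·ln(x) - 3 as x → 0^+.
The product is a 0·∞ indeterminate form at x → 0⁺.
Rewrite the product as 3·ln(x) / x^(-2) and apply L'Hôpital, or use the standard hierarchy x^(-2) ≫ |ln x| as x → 0⁺.
The indeterminate product → 0, so the limit = -3.

Final answer: -3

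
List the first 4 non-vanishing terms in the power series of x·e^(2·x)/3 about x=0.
4·x^4/9 + 2·x^3/3 + 2·x^2/3 + x/3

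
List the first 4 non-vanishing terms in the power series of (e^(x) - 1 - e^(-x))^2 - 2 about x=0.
-2·x^3/3 + 4·x^2 - 4·x - 1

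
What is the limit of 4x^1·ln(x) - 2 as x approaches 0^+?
The product is a 0·∞ indeterminate form at x → 0⁺.
Rewrite the product as 4·ln(x) / x^(-1) and apply L'Hôpital, or use the standard hierarchy x^(-1) ≫ |ln x| as x → 0⁺.
The indeterminate product → 0, so the limit = -2.

Final answer: -2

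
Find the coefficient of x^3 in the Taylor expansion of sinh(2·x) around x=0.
Expand to order 3: sinh(2·x) = 4·x^3/3 + 2·x + O(x^4).
The coefficient of x^3 is 4/3.

Final answer: 4/3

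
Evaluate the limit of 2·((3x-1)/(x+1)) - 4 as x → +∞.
Evaluate the dominant behaviour as x → +∞; each term tends to a finite value or vanishes.
Limit = 2.

Final answer: 2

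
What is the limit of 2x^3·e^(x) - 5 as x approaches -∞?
The product is a 0·∞ indeterminate form at x → -∞.
Rewrite the product as 2x^3 / e^(-x) (an ∞/∞ form) and apply L'Hôpital, or use the standard hierarchy e^(|x|) ≫ |x^3| as x → -∞.
The indeterminate product → 0, so the limit = -5.

Final answer: -5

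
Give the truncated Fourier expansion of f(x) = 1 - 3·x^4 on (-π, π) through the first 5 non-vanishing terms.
(-144 + 24·π^2)·cos(x) + (9 - 6·π^2)·cos(2·x) + (-16/9 + 8·π^2/3)·cos(3·x) + (9/16 - 3·π^2/2)·cos(4·x) - 3·π^4/5 + 1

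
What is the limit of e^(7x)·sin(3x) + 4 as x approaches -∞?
Evaluate the dominant behaviour as x → -∞; each term tends to a finite value or vanishes.
Limit = 4.

Final answer: 4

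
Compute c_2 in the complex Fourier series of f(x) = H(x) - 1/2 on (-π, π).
Compute the real Fourier coefficients first: a_2 = 0, b_2 = 0.
Then c_2 = (a_2 − i·b_2)/2 = 0.

Final answer: 0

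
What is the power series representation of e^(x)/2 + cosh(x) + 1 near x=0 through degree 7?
x^7/10080 + x^6/480 + x^5/240 + x^4/16 + x^3/12 + 3·x^2/4 + x/2 + 5/2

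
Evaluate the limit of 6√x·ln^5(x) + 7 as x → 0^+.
The product is a 0·∞ indeterminate form at x → 0⁺.
Rewrite the product as 6·ln^5(x) / x^(-1/2) and apply L'Hôpital, or use the standard hierarchy x^(-1/2) ≫ |ln x|^5 as x → 0⁺.
The indeterminate product → 0, so the limit = 7.

Final answer: 7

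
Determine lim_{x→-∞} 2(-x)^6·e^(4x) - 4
The product is a 0·∞ indeterminate form at x → -∞.
Rewrite the product as 2(-x)^6 / e^(-4x) (an ∞/∞ form) and apply L'Hôpital, or use the standard hierarchy e^(4|x|) ≫ |(-x)^6| as x → -∞.
The indeterminate product → 0, so the limit = -4.

Final answer: -4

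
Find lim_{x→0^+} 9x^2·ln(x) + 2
The product is a 0·∞ indeterminate form at x → 0⁺.
Rewrite the product as 9·ln(x) / x^(-2) and apply L'Hôpital, or use the standard hierarchy x^(-2) ≫ |ln x| as x → 0⁺.
The indeterminate product → 0, so the limit = 2.

Final answer: 2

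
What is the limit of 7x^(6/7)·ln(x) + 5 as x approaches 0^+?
The product is a 0·∞ indeterminate form at x → 0⁺.
Rewrite the product as 7·ln(x) / x^(-6/7) and apply L'Hôpital, or use the standard hierarchy x^(-6/7) ≫ |ln x| as x → 0⁺.
The indeterminate product → 0, so the limit = 5.

Final answer: 5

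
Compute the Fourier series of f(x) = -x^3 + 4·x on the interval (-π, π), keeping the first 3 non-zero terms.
(20 - 2·π^2)·sin(x) + (-11/2 + π^2)·sin(2·x) + (28/9 - 2·π^2/3)·sin(3·x)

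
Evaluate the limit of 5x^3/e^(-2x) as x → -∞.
This is an ∞/∞ indeterminate form as x → -∞.
Compare growth rates of the dominant terms (exponentials ≫ polynomials ≫ logarithms), or apply L'Hôpital's rule; the quotient → 0.
Limit = 0.

Final answer: 0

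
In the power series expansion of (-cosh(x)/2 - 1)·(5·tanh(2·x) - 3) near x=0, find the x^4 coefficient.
Expand to order 4: (-cosh(x)/2 - 1)·(5·tanh(2·x) - 3) = x^4/16 + 35·x^3/2 + 3·x^2/4 - 15·x + 9/2 + O(x^5).
The coefficient of x^4 is 1/16.

Final answer: 1/16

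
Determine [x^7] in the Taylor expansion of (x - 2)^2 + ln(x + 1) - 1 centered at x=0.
Expand to order 7: (x - 2)^2 + ln(x + 1) - 1 = x^7/7 - x^6/6 + x^5/5 - x^4/4 + x^3/3 + x^2/2 - 3·x + 3 + O(x^8).
The coefficient of x^7 is 1/7.

Final answer: 1/7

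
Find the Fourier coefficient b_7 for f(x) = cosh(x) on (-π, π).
b_7 = (1/π) ∫_{-π}^{π} f(x)·sin(7x) dx.
Evaluate the integral (use parity and integration by parts as needed): b_7 = 0.

Final answer: 0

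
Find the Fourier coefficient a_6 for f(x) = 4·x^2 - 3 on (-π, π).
a_6 = (1/π) ∫_{-π}^{π} f(x)·cos(6x) dx.
Evaluate the integral (use parity and integration by parts as needed): a_6 = 4/9.

Final answer: 4/9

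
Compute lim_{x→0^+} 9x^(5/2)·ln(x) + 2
The product is a 0·∞ indeterminate form at x → 0⁺.
Rewrite the product as 9·ln(x) / x^(-5/2) and apply L'Hôpital, or use the standard hierarchy x^(-5/2) ≫ |ln x| as x → 0⁺.
The indeterminate product → 0, so the limit = 2.

Final answer: 2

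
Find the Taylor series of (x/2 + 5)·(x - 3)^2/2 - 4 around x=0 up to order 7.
x^3/4 + x^2 - 51·x/4 + 37/2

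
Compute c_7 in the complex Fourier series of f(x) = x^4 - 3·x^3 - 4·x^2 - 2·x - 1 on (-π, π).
Compute the real Fourier coefficients first: a_7 = 832/2401 - 8·π^2/49, b_7 = -6·π^2/7 - 160/343.
Then c_7 = (a_7 − i·b_7)/2 = -4·π^2/49 + 416/2401 + 80·i/343 + 3·i·π^2/7.

Final answer: -4·π^2/49 + 416/2401 + 80·i/343 + 3·i·π^2/7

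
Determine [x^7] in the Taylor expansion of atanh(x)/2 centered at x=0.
Expand to order 7: atanh(x)/2 = x^7/14 + x^5/10 + x^3/6 + x/2 + O(x^8).
The coefficient of x^7 is 1/14.

Final answer: 1/14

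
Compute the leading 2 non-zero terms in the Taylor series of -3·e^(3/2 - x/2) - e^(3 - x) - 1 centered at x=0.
x·(3·e^(3/2)/2 + e^(3)) - e^(3) - 3·e^(3/2) - 1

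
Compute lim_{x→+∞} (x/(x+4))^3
As x → +∞: x/(x+4) = 1/(1 + 4/x) → 1, and the 3rd power of a limit-1 base also → 1.
Limit = 1.

Final answer: 1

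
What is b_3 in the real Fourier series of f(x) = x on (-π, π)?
b_3 = (1/π) ∫_{-π}^{π} f(x)·sin(3x) dx.
Evaluate the integral (use parity and integration by parts as needed): b_3 = 2/3.

Final answer: 2/3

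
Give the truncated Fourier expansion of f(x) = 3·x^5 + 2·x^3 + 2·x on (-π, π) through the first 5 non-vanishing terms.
(-116·π^2 + 6·π^4 + 700)·sin(x) + (-3·π^4 - 43/2 + 13·π^2)·sin(2·x) + (-28·π^2/9 + 92/27 + 2·π^4)·sin(3·x) + (-3·π^4/2 - 85/64 + 7·π^2/8)·sin(4·x) + (-4·π^2/25 + 524/625 + 6·π^4/5)·sin(5·x)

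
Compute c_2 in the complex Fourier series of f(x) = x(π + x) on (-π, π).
Compute the real Fourier coefficients first: a_2 = 1, b_2 = -π.
Then c_2 = (a_2 − i·b_2)/2 = 1/2 + i·π/2.

Final answer: 1/2 + i·π/2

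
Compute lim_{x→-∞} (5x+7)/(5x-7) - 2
Evaluate the dominant behaviour as x → -∞; each term tends to a finite value or vanishes.
Limit = -1.

Final answer: -1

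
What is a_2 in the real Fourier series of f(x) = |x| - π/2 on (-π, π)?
a_2 = (1/π) ∫_{-π}^{π} f(x)·cos(2x) dx.
Evaluate the integral (use parity and integration by parts as needed): a_2 = 0.

Final answer: 0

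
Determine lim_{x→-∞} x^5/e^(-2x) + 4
The quotient is an ∞/∞ indeterminate form as x → -∞.
Compare growth rates of the dominant terms (exponentials ≫ polynomials ≫ logarithms), or apply L'Hôpital's rule; the quotient → 0.
Adding the constant: 0 + 4 = 4. Limit = 4.

Final answer: 4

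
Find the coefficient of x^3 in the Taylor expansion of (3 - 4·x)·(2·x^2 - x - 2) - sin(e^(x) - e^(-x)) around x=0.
Expand to order 3: (3 - 4·x)·(2·x^2 - x - 2) - sin(e^(x) - e^(-x)) = -7·x^3 + 10·x^2 + 3·x - 6 + O(x^4).
The coefficient of x^3 is -7.

Final answer: -7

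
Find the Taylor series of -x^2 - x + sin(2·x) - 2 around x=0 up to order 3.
-4·x^3/3 - x^2 + x - 2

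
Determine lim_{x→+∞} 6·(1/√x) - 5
Evaluate the dominant behaviour as x → +∞; each term tends to a finite value or vanishes.
Limit = -5.

Final answer: -5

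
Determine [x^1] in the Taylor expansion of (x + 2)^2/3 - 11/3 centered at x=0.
Expand to order 1: (x + 2)^2/3 - 11/3 = 4·x/3 - 7/3 + O(x^2).
The coefficient of x^1 is 4/3.

Final answer: 4/3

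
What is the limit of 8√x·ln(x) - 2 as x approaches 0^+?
The product is a 0·∞ indeterminate form at x → 0⁺.
Rewrite the product as 8·ln(x) / x^(-1/2) and apply L'Hôpital, or use the standard hierarchy x^(-1/2) ≫ |ln x| as x → 0⁺.
The indeterminate product → 0, so the limit = -2.

Final answer: -2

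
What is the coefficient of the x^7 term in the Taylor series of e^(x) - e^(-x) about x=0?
Expand to order 7: e^(x) - e^(-x) = x^7/2520 + x^5/60 + x^3/3 + 2·x + O(x^8).
The coefficient of x^7 is 1/2520.

Final answer: 1/2520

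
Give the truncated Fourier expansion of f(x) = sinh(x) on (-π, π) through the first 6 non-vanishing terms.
sin(x)·sinh(π)/π - 4·sin(2·x)·sinh(π)/(5·π) + 3·sin(3·x)·sinh(π)/(5·π) - 8·sin(4·x)·sinh(π)/(17·π) + 5·sin(5·x)·sinh(π)/(13·π) - 12·sin(6·x)·sinh(π)/(37·π)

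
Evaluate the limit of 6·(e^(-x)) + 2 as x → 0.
Direct substitution at x = 0 gives 8.

Final answer: 8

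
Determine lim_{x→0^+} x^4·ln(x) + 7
The product is a 0·∞ indeterminate form at x → 0⁺.
Rewrite the product as ln(x) / x^(-4) and apply L'Hôpital, or use the standard hierarchy x^(-4) ≫ |ln x| as x → 0⁺.
The indeterminate product → 0, so the limit = 7.

Final answer: 7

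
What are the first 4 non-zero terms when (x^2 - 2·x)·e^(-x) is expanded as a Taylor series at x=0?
5·x^4/6 - 2·x^3 + 3·x^2 - 2·x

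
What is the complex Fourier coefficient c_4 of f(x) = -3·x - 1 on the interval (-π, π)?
Compute the real Fourier coefficients first: a_4 = 0, b_4 = 3/2.
Then c_4 = (a_4 − i·b_4)/2 = -3·i/4.

Final answer: -3·i/4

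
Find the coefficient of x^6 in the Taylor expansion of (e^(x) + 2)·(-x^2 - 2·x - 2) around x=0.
Expand to order 6: (e^(x) + 2)·(-x^2 - 2·x - 2) = -11·x^6/180 - 4·x^5/15 - 11·x^4/12 - 7·x^3/3 - 6·x^2 - 8·x - 6 + O(x^7).
The coefficient of x^6 is -11/180.

Final answer: -11/180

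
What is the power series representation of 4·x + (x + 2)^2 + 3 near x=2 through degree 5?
27 + 12·(x - 2) + (x - 2)^2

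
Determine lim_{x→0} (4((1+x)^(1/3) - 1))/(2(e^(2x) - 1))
Both numerator and denominator → 0 as x → 0; this is a 0/0 indeterminate form.
Expand each to leading order near x = 0: numerator ~ 4·x/3, denominator ~ 4·x.
The limit of the ratio is 1/3.

Final answer: 1/3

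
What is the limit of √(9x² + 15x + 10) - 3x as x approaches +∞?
As x → +∞: multiply by the conjugate to get (15x+10)/(√(9x²+15x+10)+3x); the denominator ~ 6x, so the limit is 15/6 = 5/2.
Limit = 5/2.

Final answer: 5/2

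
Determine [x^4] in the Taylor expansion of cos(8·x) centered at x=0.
Expand to order 4: cos(8·x) = 512·x^4/3 - 32·x^2 + 1 + O(x^5).
The coefficient of x^4 is 512/3.

Final answer: 512/3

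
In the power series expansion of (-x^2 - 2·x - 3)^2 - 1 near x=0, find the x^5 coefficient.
Expand to order 5: (-x^2 - 2·x - 3)^2 - 1 = x^4 + 4·x^3 + 10·x^2 + 12·x + 8 + O(x^6).
The coefficient of x^5 is 0.

Final answer: 0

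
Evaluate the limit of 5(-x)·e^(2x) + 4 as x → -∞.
The product is a 0·∞ indeterminate form at x → -∞.
Rewrite the product as 5(-x) / e^(-2x) (an ∞/∞ form) and apply L'Hôpital, or use the standard hierarchy e^(2|x|) ≫ |(-x)| as x → -∞.
The indeterminate product → 0, so the limit = 4.

Final answer: 4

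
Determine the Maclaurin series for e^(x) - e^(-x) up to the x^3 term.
x^3/3 + 2·x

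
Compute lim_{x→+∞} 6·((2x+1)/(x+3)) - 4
Evaluate the dominant behaviour as x → +∞; each term tends to a finite value or vanishes.
Limit = 8.

Final answer: 8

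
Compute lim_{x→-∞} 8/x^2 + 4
Evaluate the dominant behaviour as x → -∞; each term tends to a finite value or vanishes.
Limit = 4.

Final answer: 4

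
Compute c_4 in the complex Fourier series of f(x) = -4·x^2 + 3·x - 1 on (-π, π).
Compute the real Fourier coefficients first: a_4 = -1, b_4 = -3/2.
Then c_4 = (a_4 − i·b_4)/2 = -1/2 + 3·i/4.

Final answer: -1/2 + 3·i/4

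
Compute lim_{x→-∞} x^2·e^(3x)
This is a 0·∞ indeterminate form at x → -∞.
Rewrite the product as x^2 / e^(-3x) (an ∞/∞ form) and apply L'Hôpital, or use the standard hierarchy e^(3|x|) ≫ |x^2| as x → -∞.
The indeterminate product → 0, so the limit = 0.

Final answer: 0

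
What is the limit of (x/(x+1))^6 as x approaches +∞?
As x → +∞: x/(x+1) = 1/(1 + 1/x) → 1, and the 6th power of a limit-1 base also → 1.
Limit = 1.

Final answer: 1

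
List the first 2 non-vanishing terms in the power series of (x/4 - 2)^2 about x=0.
4 - x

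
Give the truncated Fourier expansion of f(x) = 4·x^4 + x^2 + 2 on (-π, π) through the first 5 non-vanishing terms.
(188 - 32·π^2)·cos(x) + (-11 + 8·π^2)·cos(2·x) + (52/27 - 32·π^2/9)·cos(3·x) + (-1/2 + 2·π^2)·cos(4·x) + 2 + π^2/3 + 4·π^4/5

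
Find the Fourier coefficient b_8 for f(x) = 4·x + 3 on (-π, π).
b_8 = (1/π) ∫_{-π}^{π} f(x)·sin(8x) dx.
Evaluate the integral (use parity and integration by parts as needed): b_8 = -1.

Final answer: -1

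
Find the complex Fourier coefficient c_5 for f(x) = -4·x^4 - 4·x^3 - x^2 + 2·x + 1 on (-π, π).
Compute the real Fourier coefficients first: a_5 = -92/625 + 32·π^2/25, b_5 = 148/125 - 8·π^2/5.
Then c_5 = (a_5 − i·b_5)/2 = -46/625 + 16·π^2/25 - 74·i/125 + 4·i·π^2/5.

Final answer: -46/625 + 16·π^2/25 - 74·i/125 + 4·i·π^2/5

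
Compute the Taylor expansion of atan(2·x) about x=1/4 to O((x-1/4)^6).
atan(1/2) + 8·(x - 1/4)/5 - 32·(x - 1/4)^2/25 - 128·(x - 1/4)^3/375 + 1536·(x - 1/4)^4/625 - 38912·(x - 1/4)^5/15625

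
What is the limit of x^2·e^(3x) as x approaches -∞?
This is a 0·∞ indeterminate form at x → -∞.
Rewrite the product as x^2 / e^(-3x) (an ∞/∞ form) and apply L'Hôpital, or use the standard hierarchy e^(3|x|) ≫ |x^2| as x → -∞.
The indeterminate product → 0, so the limit = 0.

Final answer: 0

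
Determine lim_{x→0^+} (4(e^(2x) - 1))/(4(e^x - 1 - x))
Both numerator and denominator → 0 as x → 0^+; this is a 0/0 indeterminate form.
Expand each to leading order near x = 0: numerator ~ 8·x, denominator ~ 2·x^2.
The limit of the ratio is ∞.

Final answer: ∞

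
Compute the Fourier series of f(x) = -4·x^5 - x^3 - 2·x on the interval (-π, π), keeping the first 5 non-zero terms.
(-952 - 8·π^4 + 158·π^2)·sin(x) + (-19·π^2 + 61/2 + 4·π^4)·sin(2·x) + (-8·π^4/3 - 392/81 + 142·π^2/27)·sin(3·x) + (-2·π^2 + 7/4 + 2·π^4)·sin(4·x) + (-8·π^4/5 - 632/625 + 22·π^2/25)·sin(5·x)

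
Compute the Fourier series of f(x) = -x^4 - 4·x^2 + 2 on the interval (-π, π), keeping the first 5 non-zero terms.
(-32 + 8·π^2)·cos(x) + (-2·π^2 - 1)·cos(2·x) + (32/27 + 8·π^2/9)·cos(3·x) + (-π^2/2 - 13/16)·cos(4·x) - π^4/5 - 4·π^2/3 + 2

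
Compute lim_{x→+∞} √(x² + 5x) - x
This is an ∞ − ∞ indeterminate form.
Multiply and divide by the conjugate √(x²+5x) + x; the x² terms cancel, leaving (5x)/(√(x²+5x)+x) → 5/2.
Limit = 5/2.

Final answer: 5/2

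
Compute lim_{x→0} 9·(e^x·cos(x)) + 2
Direct substitution at x = 0 gives 11.

Final answer: 11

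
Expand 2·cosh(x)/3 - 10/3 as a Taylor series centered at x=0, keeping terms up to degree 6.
x^6/1080 + x^4/36 + x^2/3 - 8/3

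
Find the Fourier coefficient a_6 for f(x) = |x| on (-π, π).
a_6 = (1/π) ∫_{-π}^{π} f(x)·cos(6x) dx.
Evaluate the integral (use parity and integration by parts as needed): a_6 = 0.

Final answer: 0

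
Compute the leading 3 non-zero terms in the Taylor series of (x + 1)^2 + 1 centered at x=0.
x^2 + 2·x + 2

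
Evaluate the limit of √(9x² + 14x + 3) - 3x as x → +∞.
As x → +∞: multiply by the conjugate to get (14x+3)/(√(9x²+14x+3)+3x); the denominator ~ 6x, so the limit is 14/6 = 7/3.
Limit = 7/3.

Final answer: 7/3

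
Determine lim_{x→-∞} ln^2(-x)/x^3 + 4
The quotient is an ∞/∞ indeterminate form as x → -∞.
Compare growth rates of the dominant terms (exponentials ≫ polynomials ≫ logarithms), or apply L'Hôpital's rule; the quotient → 0.
Adding the constant: 0 + 4 = 4. Limit = 4.

Final answer: 4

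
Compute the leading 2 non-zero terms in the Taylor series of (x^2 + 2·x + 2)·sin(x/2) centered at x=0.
x^2 + x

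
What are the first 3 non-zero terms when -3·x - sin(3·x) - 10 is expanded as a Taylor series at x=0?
9·x^3/2 - 6·x - 10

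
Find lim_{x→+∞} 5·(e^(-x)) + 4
Evaluate the dominant behaviour as x → +∞; each term tends to a finite value or vanishes.
Limit = 4.

Final answer: 4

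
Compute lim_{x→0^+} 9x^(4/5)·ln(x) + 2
The product is a 0·∞ indeterminate form at x → 0⁺.
Rewrite the product as 9·ln(x) / x^(-4/5) and apply L'Hôpital, or use the standard hierarchy x^(-4/5) ≫ |ln x| as x → 0⁺.
The indeterminate product → 0, so the limit = 2.

Final answer: 2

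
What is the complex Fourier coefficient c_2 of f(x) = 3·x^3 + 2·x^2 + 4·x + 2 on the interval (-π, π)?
Compute the real Fourier coefficients first: a_2 = 2, b_2 = 1/2 - 3·π^2.
Then c_2 = (a_2 − i·b_2)/2 = 1 - i/4 + 3·i·π^2/2.

Final answer: 1 - i/4 + 3·i·π^2/2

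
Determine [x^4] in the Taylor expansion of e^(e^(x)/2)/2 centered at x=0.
Expand to order 4: e^(e^(x)/2)/2 = 49·x^4·e^(1/2)/768 + 11·x^3·e^(1/2)/96 + 3·x^2·e^(1/2)/16 + x·e^(1/2)/4 + e^(1/2)/2 + O(x^5).
The coefficient of x^4 is 49·e^(1/2)/768.

Final answer: 49·e^(1/2)/768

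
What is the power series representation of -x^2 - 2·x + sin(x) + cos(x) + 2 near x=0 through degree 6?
-x^6/720 + x^5/120 + x^4/24 - x^3/6 - 3·x^2/2 - x + 3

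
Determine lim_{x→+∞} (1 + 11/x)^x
As x → +∞: this is the defining limit (1 + 11/x)^x → e^11.
Limit = e^(11).

Final answer: e^(11)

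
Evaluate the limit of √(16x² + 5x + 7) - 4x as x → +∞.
As x → +∞: multiply by the conjugate to get (5x+7)/(√(16x²+5x+7)+4x); the denominator ~ 8x, so the limit is 5/8.
Limit = 5/8.

Final answer: 5/8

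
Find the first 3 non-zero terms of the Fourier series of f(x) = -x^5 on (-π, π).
(-240 - 2·π^4 + 40·π^2)·sin(x) + (-5·π^2 + 15/2 + π^4)·sin(2·x) + (-2·π^4/3 - 80/81 + 40·π^2/27)·sin(3·x)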